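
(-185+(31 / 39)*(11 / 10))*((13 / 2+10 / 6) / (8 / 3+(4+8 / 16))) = -209.82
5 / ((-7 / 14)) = -10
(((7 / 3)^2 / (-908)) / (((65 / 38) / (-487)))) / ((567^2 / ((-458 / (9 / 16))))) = -33902992 / 7841411955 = -0.00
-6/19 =-0.32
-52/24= -2.17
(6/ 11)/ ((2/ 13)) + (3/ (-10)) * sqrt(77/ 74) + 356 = 3955/ 11 - 3 * sqrt(5698)/ 740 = 359.24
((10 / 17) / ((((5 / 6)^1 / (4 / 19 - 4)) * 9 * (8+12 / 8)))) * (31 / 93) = -0.01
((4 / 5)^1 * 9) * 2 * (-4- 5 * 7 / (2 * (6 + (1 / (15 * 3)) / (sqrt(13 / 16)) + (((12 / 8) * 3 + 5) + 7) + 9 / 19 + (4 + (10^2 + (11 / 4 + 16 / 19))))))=-771543972776592 / 12960577442545 + 261999360 * sqrt(13) / 2592115488509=-59.53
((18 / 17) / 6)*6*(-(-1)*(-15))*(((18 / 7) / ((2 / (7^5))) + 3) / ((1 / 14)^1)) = -81693360 / 17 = -4805491.76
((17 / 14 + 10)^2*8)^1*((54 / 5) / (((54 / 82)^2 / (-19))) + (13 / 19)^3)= -21584764839886 / 45372285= -475725.76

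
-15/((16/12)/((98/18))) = -245/4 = -61.25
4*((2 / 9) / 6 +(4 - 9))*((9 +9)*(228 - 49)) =-191888 / 3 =-63962.67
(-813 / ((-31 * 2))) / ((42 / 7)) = 271 / 124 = 2.19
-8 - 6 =-14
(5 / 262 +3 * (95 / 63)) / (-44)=-24995 / 242088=-0.10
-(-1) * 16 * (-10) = -160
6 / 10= 0.60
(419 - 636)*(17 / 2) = -3689 / 2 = -1844.50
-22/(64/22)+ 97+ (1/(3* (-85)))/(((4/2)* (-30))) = 5473579/61200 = 89.44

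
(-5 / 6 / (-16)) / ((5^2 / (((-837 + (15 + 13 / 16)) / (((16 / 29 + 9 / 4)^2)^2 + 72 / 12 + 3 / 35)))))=-65050755413 / 2574294241458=-0.03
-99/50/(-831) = 33/13850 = 0.00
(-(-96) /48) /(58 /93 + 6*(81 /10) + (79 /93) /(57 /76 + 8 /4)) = 3410 /84453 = 0.04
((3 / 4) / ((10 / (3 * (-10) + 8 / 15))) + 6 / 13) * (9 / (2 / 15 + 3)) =-5.02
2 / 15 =0.13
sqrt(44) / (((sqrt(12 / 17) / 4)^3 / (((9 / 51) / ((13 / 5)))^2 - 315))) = -27350560*sqrt(561) / 2873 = -225482.08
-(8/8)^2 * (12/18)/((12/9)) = -1/2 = -0.50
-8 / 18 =-4 / 9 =-0.44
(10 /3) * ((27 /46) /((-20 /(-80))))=180 /23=7.83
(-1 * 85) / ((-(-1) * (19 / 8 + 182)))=-136 / 295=-0.46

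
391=391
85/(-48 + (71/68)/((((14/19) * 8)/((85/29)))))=-1104320/616871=-1.79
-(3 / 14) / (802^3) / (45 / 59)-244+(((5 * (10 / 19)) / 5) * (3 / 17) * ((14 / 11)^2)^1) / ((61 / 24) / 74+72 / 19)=-1002057181098991452499 / 4107454056407320080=-243.96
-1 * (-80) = 80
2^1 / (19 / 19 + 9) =1 / 5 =0.20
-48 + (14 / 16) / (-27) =-10375 / 216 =-48.03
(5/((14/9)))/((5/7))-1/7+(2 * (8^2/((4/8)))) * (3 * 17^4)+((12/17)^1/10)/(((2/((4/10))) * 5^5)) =1192679961015709/18593750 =64144132.36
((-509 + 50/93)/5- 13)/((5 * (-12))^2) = -13333/418500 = -0.03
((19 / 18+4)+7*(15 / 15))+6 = 325 / 18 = 18.06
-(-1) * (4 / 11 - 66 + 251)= 185.36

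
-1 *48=-48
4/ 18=2/ 9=0.22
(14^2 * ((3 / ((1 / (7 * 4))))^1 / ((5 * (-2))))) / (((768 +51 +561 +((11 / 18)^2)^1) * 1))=-2667168 / 2236205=-1.19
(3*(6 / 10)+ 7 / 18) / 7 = 197 / 630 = 0.31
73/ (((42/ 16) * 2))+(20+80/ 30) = 256/ 7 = 36.57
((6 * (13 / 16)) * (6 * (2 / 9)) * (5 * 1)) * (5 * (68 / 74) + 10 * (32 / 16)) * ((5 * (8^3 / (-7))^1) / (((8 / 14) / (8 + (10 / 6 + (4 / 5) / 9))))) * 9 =-1661878400 / 37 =-44915632.43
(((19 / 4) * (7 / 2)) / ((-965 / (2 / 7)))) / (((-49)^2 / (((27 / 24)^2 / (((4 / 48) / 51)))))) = -235467 / 148285760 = -0.00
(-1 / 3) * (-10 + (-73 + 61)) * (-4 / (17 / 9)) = -264 / 17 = -15.53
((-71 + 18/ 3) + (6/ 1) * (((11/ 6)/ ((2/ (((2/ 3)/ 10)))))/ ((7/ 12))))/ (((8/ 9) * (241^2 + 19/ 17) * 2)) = -114903/ 184313920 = -0.00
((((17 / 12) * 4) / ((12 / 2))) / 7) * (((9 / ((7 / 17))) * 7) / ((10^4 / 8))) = 289 / 17500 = 0.02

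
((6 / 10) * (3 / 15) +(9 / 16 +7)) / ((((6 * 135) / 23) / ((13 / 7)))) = 131261 / 324000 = 0.41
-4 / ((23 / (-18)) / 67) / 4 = 1206 / 23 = 52.43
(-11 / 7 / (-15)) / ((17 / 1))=11 / 1785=0.01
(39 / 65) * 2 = 6 / 5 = 1.20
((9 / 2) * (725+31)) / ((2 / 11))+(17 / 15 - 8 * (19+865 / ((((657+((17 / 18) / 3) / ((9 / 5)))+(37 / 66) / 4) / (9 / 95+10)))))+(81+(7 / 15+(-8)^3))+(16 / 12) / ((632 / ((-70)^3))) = 1094971887623972 / 63294280575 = 17299.70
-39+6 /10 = -192 /5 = -38.40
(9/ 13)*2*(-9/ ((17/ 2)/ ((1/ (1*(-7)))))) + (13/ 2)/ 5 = 23351/ 15470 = 1.51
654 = 654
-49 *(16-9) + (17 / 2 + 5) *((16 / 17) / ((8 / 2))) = -5777 / 17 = -339.82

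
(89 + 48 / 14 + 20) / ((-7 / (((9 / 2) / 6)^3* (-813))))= 5508.75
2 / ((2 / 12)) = 12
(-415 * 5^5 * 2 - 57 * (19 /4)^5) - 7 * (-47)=-2796800747 /1024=-2731250.73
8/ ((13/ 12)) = 96/ 13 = 7.38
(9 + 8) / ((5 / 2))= 34 / 5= 6.80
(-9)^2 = 81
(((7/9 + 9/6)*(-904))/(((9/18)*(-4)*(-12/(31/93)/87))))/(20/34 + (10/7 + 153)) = -16.05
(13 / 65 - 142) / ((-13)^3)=709 / 10985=0.06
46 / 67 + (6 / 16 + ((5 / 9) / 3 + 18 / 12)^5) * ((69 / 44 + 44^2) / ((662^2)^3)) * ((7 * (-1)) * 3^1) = 26073899617718471547382653433 / 37977201617485132487774969856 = 0.69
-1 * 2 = -2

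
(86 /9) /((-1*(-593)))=86 /5337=0.02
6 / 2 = 3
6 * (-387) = -2322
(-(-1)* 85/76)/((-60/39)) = -221/304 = -0.73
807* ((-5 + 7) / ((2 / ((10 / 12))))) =1345 / 2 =672.50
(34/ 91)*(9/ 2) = 153/ 91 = 1.68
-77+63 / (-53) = -4144 / 53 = -78.19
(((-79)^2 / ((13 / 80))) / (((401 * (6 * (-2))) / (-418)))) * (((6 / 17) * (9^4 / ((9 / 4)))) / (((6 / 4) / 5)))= 1014277334400 / 88621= 11445112.72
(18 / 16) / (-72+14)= -0.02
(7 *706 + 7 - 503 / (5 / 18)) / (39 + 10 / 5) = 15691 / 205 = 76.54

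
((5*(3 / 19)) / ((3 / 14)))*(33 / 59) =2310 / 1121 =2.06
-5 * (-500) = 2500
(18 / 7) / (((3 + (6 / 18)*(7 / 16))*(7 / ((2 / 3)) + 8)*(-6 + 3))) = -576 / 39109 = -0.01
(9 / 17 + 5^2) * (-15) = -6510 / 17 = -382.94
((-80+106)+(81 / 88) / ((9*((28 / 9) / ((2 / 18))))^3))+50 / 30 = 481012225 / 17385984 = 27.67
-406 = -406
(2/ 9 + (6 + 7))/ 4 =119/ 36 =3.31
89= 89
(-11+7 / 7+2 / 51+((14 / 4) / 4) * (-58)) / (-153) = 12385 / 31212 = 0.40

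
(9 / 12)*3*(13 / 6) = 39 / 8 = 4.88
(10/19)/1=10/19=0.53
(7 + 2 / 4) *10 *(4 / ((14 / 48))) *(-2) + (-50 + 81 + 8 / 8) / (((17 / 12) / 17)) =-11712 / 7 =-1673.14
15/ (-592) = -15/ 592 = -0.03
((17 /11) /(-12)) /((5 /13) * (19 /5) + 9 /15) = -1105 /17688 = -0.06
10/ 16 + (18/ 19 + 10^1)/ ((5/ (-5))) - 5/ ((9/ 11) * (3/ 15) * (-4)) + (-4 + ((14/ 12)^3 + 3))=-1075/ 513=-2.10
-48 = -48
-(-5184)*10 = 51840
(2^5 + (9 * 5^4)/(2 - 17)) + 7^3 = 0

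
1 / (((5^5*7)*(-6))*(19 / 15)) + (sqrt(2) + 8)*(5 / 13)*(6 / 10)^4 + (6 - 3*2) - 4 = -7783173 / 2161250 + 81*sqrt(2) / 1625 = -3.53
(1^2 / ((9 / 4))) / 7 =0.06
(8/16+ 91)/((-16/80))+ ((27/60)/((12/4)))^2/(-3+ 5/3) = -732027/1600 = -457.52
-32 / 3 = -10.67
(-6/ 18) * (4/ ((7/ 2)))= -8/ 21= -0.38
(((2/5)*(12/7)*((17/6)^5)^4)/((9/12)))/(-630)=-4064231406647572522401601/2519321675105894400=-1613224.48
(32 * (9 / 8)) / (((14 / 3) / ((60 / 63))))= 360 / 49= 7.35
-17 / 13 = -1.31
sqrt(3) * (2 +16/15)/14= 23 * sqrt(3)/105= 0.38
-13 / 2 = -6.50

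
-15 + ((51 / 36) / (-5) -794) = -48557 / 60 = -809.28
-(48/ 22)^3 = -13824/ 1331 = -10.39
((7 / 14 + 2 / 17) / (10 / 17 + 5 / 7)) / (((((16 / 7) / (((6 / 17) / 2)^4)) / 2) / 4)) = 83349 / 51783020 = 0.00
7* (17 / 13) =119 / 13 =9.15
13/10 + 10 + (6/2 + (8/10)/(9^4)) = 938231/65610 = 14.30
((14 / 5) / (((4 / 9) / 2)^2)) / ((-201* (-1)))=189 / 670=0.28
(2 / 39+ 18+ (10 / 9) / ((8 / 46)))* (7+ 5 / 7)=2451 / 13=188.54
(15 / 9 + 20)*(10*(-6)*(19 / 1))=-24700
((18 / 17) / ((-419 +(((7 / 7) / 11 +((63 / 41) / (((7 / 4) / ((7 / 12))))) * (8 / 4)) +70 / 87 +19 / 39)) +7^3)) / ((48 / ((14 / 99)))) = -108199 / 2552607936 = -0.00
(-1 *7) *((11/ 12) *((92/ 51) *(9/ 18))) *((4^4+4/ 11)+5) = -462875/ 306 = -1512.66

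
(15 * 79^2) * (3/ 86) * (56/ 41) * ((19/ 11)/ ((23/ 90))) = 13446858600/ 446039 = 30147.27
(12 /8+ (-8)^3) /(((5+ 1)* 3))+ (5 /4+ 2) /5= -1247 /45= -27.71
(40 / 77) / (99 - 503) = -10 / 7777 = -0.00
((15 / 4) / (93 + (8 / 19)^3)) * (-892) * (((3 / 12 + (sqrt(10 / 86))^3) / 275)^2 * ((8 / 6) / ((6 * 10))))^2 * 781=-790537372484837803 / 72512813400886683643500000000 - 2950513923443 * sqrt(215) / 7026435407062663143750000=-0.00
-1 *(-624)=624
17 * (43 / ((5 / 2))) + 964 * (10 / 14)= 34334 / 35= 980.97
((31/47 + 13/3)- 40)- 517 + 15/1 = -75718/141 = -537.01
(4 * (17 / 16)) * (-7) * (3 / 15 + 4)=-2499 / 20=-124.95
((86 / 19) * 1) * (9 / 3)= 13.58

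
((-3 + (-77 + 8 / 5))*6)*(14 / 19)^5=-1264962048 / 12380495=-102.17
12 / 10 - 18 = -84 / 5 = -16.80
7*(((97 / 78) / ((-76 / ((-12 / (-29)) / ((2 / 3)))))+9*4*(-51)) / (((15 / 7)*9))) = -859220929 / 1289340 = -666.40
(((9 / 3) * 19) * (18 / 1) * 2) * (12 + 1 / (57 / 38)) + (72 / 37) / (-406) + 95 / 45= 1757175593 / 67599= 25994.11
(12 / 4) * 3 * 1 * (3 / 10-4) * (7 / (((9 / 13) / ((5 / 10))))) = -3367 / 20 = -168.35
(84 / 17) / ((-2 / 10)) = -420 / 17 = -24.71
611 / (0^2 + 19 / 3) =1833 / 19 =96.47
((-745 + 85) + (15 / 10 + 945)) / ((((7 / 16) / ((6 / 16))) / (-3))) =-5157 / 7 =-736.71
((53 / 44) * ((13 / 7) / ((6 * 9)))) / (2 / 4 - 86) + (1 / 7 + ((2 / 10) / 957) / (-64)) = 469694107 / 3299123520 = 0.14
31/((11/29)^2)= 26071/121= 215.46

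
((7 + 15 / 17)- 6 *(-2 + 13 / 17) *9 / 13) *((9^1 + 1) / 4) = 7190 / 221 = 32.53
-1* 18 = -18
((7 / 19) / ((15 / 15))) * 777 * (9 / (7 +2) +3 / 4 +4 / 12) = 45325 / 76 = 596.38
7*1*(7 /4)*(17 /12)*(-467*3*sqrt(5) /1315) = -389011*sqrt(5) /21040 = -41.34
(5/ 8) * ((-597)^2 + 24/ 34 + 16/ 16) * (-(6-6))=0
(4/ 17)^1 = 4/ 17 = 0.24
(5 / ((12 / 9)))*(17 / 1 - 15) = 15 / 2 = 7.50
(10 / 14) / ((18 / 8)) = 20 / 63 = 0.32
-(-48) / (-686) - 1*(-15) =14.93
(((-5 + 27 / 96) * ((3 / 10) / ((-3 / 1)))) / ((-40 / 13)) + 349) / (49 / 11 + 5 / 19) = 54896149 / 742400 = 73.94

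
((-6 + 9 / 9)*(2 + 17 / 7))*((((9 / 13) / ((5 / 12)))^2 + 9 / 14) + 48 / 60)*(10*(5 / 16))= -38539355 / 132496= -290.87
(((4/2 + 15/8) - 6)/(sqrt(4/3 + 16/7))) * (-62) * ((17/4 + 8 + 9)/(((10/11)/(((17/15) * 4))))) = 1675333 * sqrt(399)/4560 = 7338.76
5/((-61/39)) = -3.20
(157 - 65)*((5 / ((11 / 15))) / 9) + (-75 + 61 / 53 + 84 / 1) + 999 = 1886905 / 1749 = 1078.85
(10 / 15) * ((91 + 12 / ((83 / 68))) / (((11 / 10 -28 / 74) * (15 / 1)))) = 1238612 / 199449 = 6.21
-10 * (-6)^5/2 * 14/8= 68040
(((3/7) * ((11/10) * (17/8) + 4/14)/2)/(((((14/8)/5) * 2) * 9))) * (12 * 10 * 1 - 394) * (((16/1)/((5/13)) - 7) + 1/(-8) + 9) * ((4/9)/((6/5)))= -349978967/889056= -393.65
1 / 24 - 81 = -1943 / 24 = -80.96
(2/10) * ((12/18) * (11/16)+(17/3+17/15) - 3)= 511/600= 0.85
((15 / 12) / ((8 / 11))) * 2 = 55 / 16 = 3.44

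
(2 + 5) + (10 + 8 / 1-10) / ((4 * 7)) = 51 / 7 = 7.29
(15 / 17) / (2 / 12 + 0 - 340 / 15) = -2 / 51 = -0.04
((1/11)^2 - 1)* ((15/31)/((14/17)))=-15300/26257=-0.58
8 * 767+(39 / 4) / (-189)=1546259 / 252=6135.95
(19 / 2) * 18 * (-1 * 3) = -513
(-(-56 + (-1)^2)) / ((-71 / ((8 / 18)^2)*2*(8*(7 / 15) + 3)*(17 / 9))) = -2200 / 365721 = -0.01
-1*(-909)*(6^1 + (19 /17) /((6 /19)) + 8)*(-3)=-1626201 /34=-47829.44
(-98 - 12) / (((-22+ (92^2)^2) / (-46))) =2530 / 35819637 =0.00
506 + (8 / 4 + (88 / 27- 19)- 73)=11320 / 27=419.26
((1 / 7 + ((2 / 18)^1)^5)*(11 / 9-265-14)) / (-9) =147640000 / 33480783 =4.41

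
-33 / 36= -0.92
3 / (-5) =-3 / 5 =-0.60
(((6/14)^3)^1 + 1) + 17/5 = 7681/1715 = 4.48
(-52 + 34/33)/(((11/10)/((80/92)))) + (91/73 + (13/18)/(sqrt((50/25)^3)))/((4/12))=-22277923/609477 + 13 *sqrt(2)/24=-35.79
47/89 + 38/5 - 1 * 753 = -331468/445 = -744.87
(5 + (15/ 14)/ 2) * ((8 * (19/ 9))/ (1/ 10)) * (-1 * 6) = -117800/ 21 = -5609.52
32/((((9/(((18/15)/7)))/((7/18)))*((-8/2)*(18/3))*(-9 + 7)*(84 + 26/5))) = 1/18063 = 0.00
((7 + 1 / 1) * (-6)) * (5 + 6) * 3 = -1584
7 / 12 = 0.58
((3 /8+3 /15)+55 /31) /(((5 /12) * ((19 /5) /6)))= 26217 /2945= 8.90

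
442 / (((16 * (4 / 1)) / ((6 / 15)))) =221 / 80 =2.76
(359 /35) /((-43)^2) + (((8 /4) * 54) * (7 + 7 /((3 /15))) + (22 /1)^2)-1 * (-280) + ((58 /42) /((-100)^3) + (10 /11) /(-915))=46029230437140103 /8684753000000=5300.00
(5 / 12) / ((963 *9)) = 5 / 104004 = 0.00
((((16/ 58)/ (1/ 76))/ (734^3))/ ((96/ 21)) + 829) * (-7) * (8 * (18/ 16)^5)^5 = -47775086736934767197059354831034290371/ 13221657947002181841967906816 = -3613396060.35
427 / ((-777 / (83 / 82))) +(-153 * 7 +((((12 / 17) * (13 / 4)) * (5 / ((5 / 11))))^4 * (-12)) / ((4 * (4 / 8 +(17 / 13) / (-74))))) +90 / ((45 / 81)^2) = -1112516878606101389 / 440920722360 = -2523167.59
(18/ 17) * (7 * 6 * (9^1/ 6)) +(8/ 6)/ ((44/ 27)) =12627/ 187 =67.52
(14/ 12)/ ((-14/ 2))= -1/ 6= -0.17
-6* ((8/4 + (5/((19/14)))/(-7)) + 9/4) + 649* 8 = 196447/38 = 5169.66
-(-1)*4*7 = 28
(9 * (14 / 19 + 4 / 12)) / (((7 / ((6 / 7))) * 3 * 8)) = 183 / 3724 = 0.05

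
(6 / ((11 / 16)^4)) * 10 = 3932160 / 14641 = 268.57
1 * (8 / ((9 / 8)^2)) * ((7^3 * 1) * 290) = 50928640 / 81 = 628748.64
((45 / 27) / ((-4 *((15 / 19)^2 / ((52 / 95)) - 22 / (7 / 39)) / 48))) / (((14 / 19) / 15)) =938600 / 279943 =3.35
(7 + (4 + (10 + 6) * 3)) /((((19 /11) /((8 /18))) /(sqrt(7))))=2596 * sqrt(7) /171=40.17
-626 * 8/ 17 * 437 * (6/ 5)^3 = -472715136/ 2125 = -222454.18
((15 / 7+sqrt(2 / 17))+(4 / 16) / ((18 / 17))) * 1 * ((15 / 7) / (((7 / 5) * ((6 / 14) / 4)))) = 100 * sqrt(34) / 119+29975 / 882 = 38.89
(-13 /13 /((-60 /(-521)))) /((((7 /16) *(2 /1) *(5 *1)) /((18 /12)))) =-521 /175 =-2.98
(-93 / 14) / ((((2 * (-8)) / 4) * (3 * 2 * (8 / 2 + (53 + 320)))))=31 / 42224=0.00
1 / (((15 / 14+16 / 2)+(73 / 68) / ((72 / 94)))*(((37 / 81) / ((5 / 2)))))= 694008 / 1328041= 0.52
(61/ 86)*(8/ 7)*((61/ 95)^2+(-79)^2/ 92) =55.32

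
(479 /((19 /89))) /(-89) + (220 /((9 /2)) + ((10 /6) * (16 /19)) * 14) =7409 /171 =43.33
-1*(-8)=8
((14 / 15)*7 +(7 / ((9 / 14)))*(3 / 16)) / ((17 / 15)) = 1029 / 136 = 7.57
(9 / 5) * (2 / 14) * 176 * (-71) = -112464 / 35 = -3213.26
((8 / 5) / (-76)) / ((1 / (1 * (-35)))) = 14 / 19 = 0.74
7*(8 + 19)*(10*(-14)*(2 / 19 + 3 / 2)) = -807030 / 19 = -42475.26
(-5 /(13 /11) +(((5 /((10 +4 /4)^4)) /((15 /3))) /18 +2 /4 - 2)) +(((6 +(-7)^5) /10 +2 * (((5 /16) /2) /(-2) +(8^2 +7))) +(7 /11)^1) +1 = -422726726317 /274079520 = -1542.35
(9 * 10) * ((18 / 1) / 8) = 405 / 2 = 202.50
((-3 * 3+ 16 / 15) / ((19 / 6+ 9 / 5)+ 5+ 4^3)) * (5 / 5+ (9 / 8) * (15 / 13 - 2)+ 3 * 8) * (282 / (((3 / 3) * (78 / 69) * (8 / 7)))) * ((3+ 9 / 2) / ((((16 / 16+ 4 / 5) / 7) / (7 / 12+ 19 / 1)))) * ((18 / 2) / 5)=-578838.72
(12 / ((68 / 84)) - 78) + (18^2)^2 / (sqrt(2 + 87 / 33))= -1074 / 17 + 34992*sqrt(561) / 17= 48689.82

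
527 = 527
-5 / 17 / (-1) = 5 / 17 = 0.29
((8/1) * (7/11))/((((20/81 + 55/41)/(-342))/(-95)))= 1208472048/11605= 104133.74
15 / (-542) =-15 / 542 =-0.03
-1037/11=-94.27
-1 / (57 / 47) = -47 / 57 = -0.82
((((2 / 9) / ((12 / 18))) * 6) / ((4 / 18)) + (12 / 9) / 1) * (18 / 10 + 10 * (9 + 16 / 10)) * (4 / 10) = 33418 / 75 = 445.57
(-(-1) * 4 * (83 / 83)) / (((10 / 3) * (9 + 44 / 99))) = 54 / 425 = 0.13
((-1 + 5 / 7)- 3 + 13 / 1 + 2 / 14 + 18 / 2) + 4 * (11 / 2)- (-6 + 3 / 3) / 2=607 / 14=43.36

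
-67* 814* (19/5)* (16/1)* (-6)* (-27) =-2685887424/5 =-537177484.80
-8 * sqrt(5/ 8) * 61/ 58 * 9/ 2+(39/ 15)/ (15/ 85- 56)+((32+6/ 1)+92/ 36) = 133072/ 3285- 549 * sqrt(10)/ 58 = 10.58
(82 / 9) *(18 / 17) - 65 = -941 / 17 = -55.35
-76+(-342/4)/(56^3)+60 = -5619883/351232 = -16.00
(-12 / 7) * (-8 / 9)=1.52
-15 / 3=-5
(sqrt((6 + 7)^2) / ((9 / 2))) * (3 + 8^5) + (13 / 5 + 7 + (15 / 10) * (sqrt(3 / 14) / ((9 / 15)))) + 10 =5 * sqrt(42) / 28 + 4261112 / 45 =94692.54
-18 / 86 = -9 / 43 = -0.21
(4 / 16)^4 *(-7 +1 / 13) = -45 / 1664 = -0.03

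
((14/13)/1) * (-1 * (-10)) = 140/13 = 10.77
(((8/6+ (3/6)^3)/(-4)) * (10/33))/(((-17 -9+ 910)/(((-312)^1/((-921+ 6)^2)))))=7/150298632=0.00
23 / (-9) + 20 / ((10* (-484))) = -5575 / 2178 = -2.56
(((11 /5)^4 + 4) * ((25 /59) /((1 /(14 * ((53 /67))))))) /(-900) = -6359311 /44471250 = -0.14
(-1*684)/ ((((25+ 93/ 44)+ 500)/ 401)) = -1340944/ 2577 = -520.35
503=503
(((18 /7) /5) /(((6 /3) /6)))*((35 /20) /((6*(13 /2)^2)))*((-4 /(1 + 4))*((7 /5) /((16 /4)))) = -63 /21125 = -0.00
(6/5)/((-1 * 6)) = -1/5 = -0.20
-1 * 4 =-4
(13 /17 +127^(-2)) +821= 821.76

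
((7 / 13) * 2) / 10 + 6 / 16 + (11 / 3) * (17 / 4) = 25063 / 1560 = 16.07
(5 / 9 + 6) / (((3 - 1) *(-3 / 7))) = -413 / 54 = -7.65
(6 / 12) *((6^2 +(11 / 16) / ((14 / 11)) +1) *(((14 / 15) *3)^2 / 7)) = 8409 / 400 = 21.02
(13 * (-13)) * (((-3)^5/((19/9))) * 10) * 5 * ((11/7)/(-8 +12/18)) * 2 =-55440450/133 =-416845.49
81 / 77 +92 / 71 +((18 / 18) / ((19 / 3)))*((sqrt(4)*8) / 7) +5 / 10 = 666579 / 207746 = 3.21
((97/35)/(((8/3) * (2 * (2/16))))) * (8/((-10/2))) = -1164/175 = -6.65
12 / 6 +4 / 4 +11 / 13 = 50 / 13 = 3.85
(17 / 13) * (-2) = -34 / 13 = -2.62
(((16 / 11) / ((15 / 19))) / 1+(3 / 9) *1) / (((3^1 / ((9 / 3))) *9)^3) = 359 / 120285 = 0.00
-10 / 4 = -5 / 2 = -2.50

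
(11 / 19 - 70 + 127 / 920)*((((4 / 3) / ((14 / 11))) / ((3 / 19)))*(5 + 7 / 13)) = -2545.96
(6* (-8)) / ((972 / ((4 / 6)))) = -8 / 243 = -0.03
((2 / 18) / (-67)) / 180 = -1 / 108540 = -0.00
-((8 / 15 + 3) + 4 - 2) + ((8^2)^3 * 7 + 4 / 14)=192675289 / 105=1835002.75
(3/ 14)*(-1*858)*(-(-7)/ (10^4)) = -1287/ 10000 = -0.13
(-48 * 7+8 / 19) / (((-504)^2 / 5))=-3985 / 603288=-0.01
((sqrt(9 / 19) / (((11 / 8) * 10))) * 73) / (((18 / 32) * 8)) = 584 * sqrt(19) / 3135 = 0.81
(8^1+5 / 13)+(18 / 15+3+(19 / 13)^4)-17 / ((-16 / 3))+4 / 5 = 9658195 / 456976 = 21.14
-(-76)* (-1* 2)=-152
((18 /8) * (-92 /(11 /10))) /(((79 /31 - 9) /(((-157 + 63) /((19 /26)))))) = -3920787 /1045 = -3751.95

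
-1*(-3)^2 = -9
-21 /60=-0.35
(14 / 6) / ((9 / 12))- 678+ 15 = -659.89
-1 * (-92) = 92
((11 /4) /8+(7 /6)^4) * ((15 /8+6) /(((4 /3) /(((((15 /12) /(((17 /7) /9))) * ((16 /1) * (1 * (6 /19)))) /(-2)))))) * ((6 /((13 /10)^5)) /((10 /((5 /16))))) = -117684984375 /15350737792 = -7.67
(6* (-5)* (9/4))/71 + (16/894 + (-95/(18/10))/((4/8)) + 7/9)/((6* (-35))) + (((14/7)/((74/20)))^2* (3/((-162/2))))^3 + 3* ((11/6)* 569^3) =5413096164837410922264399149/5342521197774029130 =1013210049.05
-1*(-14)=14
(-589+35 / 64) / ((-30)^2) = -37661 / 57600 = -0.65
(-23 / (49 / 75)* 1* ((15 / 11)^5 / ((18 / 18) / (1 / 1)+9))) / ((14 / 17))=-4453734375 / 220961972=-20.16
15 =15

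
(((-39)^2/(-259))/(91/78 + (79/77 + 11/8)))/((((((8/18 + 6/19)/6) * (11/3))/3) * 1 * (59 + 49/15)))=-1023516/5995813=-0.17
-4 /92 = -1 /23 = -0.04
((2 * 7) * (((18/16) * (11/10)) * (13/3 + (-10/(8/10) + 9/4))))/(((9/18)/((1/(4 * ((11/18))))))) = -13419/160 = -83.87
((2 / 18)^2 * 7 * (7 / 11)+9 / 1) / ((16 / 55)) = 10085 / 324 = 31.13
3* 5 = 15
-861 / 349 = -2.47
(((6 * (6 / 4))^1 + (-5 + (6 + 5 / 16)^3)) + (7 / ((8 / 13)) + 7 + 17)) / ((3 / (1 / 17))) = 70093 / 12288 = 5.70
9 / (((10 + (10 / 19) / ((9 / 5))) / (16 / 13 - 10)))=-87723 / 11440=-7.67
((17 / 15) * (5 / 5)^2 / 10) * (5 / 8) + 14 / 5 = 689 / 240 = 2.87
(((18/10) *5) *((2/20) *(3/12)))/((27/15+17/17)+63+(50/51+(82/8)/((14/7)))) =0.00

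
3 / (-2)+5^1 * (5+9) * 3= 417 / 2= 208.50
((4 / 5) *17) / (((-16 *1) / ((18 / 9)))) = -17 / 10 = -1.70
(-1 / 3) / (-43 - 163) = 1 / 618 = 0.00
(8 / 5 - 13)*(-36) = 2052 / 5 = 410.40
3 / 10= 0.30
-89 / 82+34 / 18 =593 / 738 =0.80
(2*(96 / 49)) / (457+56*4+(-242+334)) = 0.01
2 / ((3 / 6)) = 4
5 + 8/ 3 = 23/ 3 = 7.67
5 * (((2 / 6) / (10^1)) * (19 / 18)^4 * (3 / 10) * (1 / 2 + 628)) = 54604499 / 1399680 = 39.01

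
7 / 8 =0.88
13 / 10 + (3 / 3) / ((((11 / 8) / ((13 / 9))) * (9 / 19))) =31343 / 8910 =3.52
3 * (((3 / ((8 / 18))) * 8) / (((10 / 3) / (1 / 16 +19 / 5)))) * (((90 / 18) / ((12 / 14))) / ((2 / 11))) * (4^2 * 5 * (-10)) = -9636165 / 2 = -4818082.50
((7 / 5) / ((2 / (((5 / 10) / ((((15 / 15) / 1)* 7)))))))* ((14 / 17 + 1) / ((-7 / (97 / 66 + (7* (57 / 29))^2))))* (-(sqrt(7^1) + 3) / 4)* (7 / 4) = 6.14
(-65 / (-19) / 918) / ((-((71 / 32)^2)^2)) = -34078720 / 221615270001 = -0.00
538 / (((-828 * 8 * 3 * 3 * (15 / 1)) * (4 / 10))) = -269 / 178848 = -0.00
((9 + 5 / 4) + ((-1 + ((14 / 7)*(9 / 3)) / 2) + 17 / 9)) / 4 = 509 / 144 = 3.53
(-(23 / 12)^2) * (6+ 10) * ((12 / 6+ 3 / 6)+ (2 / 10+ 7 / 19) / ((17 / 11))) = -4900127 / 29070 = -168.56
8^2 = 64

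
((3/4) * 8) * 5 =30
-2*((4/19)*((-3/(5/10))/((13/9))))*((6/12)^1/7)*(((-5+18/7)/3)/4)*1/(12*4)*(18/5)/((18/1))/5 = -51/2420600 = -0.00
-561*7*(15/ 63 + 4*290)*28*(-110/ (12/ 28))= 98232857800/ 3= 32744285933.33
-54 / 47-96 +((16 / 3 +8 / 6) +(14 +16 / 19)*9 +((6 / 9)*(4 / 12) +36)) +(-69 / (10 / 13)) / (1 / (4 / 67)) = 199139432 / 2692395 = 73.96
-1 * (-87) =87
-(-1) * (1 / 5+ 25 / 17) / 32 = 71 / 1360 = 0.05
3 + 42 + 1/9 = 406/9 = 45.11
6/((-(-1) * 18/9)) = 3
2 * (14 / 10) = 2.80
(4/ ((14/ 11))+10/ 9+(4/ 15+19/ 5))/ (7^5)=2621/ 5294205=0.00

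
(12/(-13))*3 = -36/13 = -2.77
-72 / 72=-1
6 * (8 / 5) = 48 / 5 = 9.60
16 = 16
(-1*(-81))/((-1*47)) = -1.72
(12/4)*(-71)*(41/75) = -2911/25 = -116.44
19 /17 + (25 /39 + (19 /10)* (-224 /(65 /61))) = -6591058 /16575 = -397.65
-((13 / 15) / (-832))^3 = 1 / 884736000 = 0.00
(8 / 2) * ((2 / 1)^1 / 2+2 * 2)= 20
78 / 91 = 6 / 7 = 0.86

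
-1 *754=-754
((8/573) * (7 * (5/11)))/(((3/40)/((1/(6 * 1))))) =5600/56727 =0.10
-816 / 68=-12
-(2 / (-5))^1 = 2 / 5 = 0.40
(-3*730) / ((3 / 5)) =-3650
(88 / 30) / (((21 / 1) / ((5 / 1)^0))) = 44 / 315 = 0.14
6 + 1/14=85/14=6.07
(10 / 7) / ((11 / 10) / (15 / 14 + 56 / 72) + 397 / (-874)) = 10182100 / 1002239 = 10.16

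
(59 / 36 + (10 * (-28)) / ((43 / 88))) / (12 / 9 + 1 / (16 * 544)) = -1924678528 / 4491651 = -428.50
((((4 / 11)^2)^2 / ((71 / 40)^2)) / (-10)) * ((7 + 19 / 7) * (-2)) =5570560 / 516636967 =0.01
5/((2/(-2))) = -5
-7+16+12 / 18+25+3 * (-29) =-157 / 3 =-52.33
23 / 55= 0.42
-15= -15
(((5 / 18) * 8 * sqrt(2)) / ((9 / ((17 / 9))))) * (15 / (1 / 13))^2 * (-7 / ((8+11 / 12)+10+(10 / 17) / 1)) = -683774000 * sqrt(2) / 107433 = -9000.98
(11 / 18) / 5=11 / 90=0.12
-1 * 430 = -430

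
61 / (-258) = -61 / 258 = -0.24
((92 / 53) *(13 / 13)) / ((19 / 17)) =1.55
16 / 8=2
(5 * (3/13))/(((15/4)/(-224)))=-896/13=-68.92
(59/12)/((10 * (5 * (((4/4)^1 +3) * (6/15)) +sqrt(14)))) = 0.04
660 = 660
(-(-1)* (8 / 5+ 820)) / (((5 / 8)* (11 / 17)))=558688 / 275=2031.59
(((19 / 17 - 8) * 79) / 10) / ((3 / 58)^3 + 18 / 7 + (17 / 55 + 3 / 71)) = -4929649160436 / 265013274941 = -18.60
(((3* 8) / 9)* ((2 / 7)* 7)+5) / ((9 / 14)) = 434 / 27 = 16.07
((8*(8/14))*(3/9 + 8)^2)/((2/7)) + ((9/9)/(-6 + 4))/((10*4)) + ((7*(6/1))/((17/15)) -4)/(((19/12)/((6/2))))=1173.74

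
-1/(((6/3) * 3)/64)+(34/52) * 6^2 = 502/39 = 12.87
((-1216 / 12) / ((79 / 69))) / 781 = -6992 / 61699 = -0.11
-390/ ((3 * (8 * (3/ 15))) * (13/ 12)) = -75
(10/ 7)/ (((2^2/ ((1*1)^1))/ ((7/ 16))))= 5/ 32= 0.16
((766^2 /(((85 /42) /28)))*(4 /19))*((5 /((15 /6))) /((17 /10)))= 11040400896 /5491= 2010635.75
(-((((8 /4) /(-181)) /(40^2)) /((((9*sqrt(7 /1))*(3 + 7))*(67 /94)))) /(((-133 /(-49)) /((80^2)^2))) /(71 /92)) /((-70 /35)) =-22138880*sqrt(7) /147233907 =-0.40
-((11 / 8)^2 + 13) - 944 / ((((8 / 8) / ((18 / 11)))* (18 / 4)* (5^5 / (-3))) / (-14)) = -19.50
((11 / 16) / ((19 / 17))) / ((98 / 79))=14773 / 29792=0.50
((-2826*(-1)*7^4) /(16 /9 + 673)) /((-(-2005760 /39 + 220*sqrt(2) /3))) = 0.20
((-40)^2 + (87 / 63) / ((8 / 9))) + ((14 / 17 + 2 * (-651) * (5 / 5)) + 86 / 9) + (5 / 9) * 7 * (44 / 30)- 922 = -15585971 / 25704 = -606.36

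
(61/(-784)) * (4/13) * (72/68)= -549/21658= -0.03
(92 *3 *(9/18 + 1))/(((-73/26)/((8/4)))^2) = 1119456/5329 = 210.07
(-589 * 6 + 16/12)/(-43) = 82.16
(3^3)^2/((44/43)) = 31347/44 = 712.43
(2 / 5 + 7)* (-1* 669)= -4950.60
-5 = -5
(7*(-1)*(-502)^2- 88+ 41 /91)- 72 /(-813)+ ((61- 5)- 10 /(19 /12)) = -826568896255 /468559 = -1764065.78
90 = 90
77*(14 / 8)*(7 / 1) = 3773 / 4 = 943.25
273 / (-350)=-39 / 50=-0.78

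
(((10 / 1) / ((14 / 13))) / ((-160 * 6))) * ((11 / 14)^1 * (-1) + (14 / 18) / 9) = 10309 / 1524096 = 0.01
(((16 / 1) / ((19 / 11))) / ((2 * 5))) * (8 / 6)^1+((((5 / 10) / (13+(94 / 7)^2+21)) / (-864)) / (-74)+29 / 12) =465878470511 / 127576615680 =3.65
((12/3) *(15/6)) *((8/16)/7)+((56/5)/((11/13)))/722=101823/138985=0.73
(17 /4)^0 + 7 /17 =24 /17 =1.41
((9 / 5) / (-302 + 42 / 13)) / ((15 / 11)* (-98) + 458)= -0.00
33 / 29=1.14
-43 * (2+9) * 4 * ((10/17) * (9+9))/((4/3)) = -255420/17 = -15024.71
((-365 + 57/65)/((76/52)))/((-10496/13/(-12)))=-3.70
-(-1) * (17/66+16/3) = 123/22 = 5.59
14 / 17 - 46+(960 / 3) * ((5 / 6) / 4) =1096 / 51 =21.49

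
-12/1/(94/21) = -126/47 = -2.68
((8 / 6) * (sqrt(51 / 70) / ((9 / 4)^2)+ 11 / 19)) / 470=16 * sqrt(3570) / 1998675+ 22 / 13395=0.00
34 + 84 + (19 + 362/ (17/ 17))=499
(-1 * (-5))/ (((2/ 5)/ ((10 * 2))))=250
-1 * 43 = -43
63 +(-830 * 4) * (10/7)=-32759/7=-4679.86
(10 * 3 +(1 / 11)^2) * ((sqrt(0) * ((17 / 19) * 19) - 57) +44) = -390.11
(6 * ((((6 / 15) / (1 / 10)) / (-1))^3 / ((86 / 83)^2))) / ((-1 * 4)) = 165336 / 1849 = 89.42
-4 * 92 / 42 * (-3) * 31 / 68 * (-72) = -102672 / 119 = -862.79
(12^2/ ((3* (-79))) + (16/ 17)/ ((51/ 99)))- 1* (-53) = 1237883/ 22831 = 54.22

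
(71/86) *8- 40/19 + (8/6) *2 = 7.17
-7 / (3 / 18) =-42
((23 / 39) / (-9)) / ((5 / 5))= -23 / 351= -0.07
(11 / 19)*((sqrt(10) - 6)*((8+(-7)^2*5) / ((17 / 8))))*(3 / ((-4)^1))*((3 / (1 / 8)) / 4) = 601128 / 323 - 100188*sqrt(10) / 323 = 880.20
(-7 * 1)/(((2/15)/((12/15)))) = -42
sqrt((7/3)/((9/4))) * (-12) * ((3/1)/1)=-8 * sqrt(21)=-36.66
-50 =-50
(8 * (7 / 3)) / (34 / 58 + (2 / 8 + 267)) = 6496 / 93207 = 0.07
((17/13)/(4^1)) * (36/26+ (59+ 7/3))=20791/1014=20.50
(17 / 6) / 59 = 17 / 354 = 0.05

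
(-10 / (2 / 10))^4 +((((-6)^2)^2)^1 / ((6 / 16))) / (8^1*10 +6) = 268751728 / 43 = 6250040.19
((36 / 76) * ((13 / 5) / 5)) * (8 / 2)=468 / 475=0.99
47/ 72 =0.65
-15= -15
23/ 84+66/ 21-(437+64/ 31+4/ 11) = -1784159/ 4092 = -436.01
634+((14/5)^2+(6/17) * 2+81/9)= 276907/425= 651.55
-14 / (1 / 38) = -532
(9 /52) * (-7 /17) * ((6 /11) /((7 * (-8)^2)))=-27 /311168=-0.00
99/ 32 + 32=35.09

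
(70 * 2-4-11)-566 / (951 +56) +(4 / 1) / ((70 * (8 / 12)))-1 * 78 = 1639726 / 35245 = 46.52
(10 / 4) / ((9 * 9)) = 5 / 162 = 0.03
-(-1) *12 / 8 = 3 / 2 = 1.50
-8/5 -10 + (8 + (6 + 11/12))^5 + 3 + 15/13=11944669363747/16174080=738506.88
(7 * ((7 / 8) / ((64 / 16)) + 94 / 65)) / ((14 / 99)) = 342837 / 4160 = 82.41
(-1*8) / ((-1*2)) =4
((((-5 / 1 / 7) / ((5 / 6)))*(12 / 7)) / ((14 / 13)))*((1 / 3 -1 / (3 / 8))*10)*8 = 12480 / 49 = 254.69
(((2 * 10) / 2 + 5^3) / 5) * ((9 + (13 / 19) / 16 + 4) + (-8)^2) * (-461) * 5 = -1457605935 / 304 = -4794756.37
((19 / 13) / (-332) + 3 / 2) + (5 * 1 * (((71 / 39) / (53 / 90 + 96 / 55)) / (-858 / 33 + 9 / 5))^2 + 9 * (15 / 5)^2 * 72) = 5833.50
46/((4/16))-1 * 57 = 127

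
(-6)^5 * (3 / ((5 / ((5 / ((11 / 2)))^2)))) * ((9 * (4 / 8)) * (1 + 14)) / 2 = -15746400 / 121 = -130135.54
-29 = -29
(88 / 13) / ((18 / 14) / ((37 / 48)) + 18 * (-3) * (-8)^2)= -2849 / 1453842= -0.00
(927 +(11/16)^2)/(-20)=-237433/5120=-46.37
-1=-1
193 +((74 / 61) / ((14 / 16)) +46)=102645 / 427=240.39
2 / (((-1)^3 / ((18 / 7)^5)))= -3779136 / 16807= -224.85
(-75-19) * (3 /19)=-14.84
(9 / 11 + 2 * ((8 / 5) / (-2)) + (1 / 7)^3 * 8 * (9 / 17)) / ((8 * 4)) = -0.02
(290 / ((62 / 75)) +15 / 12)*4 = 43655 / 31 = 1408.23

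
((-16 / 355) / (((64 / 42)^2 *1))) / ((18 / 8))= -49 / 5680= -0.01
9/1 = 9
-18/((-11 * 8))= 9/44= 0.20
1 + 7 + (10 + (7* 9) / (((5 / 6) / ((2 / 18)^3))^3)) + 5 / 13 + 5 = 60584274728 / 2590774875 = 23.38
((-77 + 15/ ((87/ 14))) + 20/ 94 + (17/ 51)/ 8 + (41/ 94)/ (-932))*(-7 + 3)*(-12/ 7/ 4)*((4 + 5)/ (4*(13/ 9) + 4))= -11472690555/ 97814332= -117.29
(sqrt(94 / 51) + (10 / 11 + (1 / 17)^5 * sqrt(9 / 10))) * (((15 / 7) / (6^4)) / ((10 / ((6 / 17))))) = sqrt(10) / 81102231840 + 5 / 94248 + sqrt(4794) / 873936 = 0.00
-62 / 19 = -3.26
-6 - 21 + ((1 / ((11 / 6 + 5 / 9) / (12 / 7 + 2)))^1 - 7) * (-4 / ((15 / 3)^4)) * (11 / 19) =-96436009 / 3574375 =-26.98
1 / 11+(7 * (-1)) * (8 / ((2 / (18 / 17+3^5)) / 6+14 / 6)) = -1909573 / 79915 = -23.90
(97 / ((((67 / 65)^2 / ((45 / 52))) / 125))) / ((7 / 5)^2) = 4433203125 / 879844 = 5038.62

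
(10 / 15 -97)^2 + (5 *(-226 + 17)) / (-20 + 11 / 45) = 74673394 / 8001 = 9333.01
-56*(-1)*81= 4536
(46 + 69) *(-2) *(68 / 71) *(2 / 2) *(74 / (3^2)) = -1157360 / 639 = -1811.21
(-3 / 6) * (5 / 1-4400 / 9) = 4355 / 18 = 241.94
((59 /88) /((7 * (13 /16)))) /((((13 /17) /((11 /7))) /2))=0.48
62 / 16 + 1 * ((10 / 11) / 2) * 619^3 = 9487066701 / 88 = 107807576.15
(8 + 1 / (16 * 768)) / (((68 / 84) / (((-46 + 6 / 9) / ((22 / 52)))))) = -8945755 / 8448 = -1058.92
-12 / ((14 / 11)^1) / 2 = -33 / 7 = -4.71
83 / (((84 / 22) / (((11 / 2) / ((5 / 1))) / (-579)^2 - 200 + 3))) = -602967804967 / 140801220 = -4282.40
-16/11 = -1.45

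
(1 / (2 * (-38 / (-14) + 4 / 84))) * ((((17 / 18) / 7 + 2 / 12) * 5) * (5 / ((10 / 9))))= 1.23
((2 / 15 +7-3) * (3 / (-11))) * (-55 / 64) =31 / 32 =0.97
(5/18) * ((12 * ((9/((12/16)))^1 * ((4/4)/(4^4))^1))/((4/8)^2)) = 5/8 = 0.62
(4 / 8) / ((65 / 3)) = 3 / 130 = 0.02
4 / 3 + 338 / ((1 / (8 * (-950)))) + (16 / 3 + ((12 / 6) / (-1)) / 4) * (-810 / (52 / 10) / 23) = -2568831.40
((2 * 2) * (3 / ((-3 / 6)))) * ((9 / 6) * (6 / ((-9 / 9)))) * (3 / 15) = 216 / 5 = 43.20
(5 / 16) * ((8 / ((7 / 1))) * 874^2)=1909690 / 7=272812.86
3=3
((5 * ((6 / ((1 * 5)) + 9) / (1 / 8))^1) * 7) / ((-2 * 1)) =-1428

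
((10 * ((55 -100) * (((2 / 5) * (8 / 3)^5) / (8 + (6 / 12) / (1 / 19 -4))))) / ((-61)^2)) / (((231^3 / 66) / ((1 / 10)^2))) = -0.00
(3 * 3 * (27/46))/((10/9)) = 2187/460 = 4.75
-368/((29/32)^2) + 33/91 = -34263959/76531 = -447.71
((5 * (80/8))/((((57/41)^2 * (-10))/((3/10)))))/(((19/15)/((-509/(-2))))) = -4278145/27436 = -155.93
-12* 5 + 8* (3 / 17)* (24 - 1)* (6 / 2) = 636 / 17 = 37.41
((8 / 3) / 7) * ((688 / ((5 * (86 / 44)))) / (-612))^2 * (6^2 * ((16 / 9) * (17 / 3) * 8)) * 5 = 31719424 / 433755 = 73.13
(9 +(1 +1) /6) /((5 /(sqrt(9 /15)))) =28 * sqrt(15) /75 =1.45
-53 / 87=-0.61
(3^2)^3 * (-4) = -2916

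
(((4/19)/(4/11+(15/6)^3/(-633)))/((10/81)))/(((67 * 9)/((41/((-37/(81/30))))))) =-554978952/22232849525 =-0.02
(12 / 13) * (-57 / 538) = -342 / 3497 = -0.10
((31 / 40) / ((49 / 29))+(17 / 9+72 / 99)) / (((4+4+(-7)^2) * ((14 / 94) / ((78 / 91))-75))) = -28042127 / 38897161380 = -0.00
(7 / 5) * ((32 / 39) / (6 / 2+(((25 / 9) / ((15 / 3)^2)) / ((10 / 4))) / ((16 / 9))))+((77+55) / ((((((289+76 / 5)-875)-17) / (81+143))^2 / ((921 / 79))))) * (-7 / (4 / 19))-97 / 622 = -14882933408833076921 / 2002933938496062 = -7430.57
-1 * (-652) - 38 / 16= 5197 / 8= 649.62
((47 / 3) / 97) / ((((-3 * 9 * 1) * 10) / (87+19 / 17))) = -35203 / 667845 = -0.05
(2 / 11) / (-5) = -2 / 55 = -0.04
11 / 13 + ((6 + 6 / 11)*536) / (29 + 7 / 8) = 4042487 / 34177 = 118.28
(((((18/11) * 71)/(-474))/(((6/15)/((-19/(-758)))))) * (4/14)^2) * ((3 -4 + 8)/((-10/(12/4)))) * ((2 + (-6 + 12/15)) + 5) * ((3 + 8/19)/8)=74763/36887312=0.00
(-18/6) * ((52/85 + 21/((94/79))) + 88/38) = -9371151/151810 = -61.73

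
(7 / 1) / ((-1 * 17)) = -7 / 17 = -0.41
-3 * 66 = -198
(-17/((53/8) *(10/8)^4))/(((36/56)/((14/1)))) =-6823936/298125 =-22.89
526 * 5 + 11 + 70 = 2711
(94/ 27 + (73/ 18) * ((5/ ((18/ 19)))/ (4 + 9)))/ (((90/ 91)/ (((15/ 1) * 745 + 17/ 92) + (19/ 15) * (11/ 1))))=2334568542719/ 40240800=58014.96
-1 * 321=-321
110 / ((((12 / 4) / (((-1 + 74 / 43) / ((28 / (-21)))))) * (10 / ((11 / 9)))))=-3751 / 1548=-2.42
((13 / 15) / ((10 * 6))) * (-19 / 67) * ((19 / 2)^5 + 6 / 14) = -4281198883 / 13507200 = -316.96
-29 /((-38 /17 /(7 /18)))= 3451 /684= 5.05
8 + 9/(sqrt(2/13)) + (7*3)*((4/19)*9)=9*sqrt(26)/2 + 908/19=70.74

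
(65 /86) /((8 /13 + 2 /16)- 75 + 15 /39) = -0.01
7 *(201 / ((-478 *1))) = -1407 / 478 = -2.94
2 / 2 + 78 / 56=67 / 28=2.39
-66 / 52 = -33 / 26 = -1.27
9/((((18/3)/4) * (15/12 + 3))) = 24/17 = 1.41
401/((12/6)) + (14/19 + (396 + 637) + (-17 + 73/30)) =1219.67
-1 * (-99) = 99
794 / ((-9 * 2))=-397 / 9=-44.11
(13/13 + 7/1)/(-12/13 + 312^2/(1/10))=26/3163677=0.00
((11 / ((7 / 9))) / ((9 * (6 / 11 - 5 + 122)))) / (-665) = -121 / 6018915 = -0.00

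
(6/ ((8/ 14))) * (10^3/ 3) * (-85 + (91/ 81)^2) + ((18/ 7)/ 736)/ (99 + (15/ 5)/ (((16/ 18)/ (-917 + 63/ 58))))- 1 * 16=-47761378095745309/ 162953359065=-293098.46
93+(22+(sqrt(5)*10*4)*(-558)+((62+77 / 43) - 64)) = -49794.25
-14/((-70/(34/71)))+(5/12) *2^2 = 1877/1065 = 1.76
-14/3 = -4.67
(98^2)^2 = 92236816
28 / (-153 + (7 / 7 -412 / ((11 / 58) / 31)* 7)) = -77 / 1296776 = -0.00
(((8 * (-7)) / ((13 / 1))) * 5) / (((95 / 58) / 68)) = -220864 / 247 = -894.19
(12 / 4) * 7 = 21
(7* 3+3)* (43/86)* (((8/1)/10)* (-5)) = -48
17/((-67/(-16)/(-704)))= -2858.03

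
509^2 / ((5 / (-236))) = -61143116 / 5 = -12228623.20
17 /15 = 1.13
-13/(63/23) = -4.75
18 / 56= 9 / 28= 0.32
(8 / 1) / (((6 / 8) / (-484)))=-15488 / 3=-5162.67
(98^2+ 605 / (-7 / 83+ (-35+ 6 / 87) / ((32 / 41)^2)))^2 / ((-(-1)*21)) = 1843902826856687364894736 / 420732771658463061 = 4382598.53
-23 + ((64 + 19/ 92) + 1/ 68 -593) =-431491/ 782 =-551.78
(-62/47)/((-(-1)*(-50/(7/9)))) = 217/10575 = 0.02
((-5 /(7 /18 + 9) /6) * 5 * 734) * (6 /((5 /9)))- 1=-594709 /169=-3518.99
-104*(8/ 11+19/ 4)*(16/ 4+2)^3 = -123041.45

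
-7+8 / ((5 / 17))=101 / 5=20.20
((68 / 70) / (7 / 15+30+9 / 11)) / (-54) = -187 / 325206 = -0.00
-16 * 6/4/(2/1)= -12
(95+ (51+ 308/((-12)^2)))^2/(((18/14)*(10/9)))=199086223/12960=15361.59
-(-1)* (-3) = -3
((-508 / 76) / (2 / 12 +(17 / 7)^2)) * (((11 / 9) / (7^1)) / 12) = -9779 / 609786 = -0.02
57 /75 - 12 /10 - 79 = -1986 /25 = -79.44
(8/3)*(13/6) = 5.78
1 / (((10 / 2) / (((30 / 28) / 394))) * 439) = 3 / 2421524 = 0.00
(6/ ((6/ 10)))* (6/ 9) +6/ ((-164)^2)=268969/ 40344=6.67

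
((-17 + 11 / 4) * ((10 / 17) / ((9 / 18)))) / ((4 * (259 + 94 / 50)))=-2375 / 147832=-0.02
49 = 49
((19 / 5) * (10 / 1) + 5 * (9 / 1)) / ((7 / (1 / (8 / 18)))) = 747 / 28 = 26.68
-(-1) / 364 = 1 / 364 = 0.00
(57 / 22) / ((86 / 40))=570 / 473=1.21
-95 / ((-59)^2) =-0.03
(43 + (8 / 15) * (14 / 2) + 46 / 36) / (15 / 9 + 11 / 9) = 4321 / 260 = 16.62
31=31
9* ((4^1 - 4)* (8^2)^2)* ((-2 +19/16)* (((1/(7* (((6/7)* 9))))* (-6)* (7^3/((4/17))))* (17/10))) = 0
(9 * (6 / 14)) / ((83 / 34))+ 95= 56113 / 581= 96.58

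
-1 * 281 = -281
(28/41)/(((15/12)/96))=10752/205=52.45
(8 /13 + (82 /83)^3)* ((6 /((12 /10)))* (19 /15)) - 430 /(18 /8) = -12115858760 /66899079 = -181.11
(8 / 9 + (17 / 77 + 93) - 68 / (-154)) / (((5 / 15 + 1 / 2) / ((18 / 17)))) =786288 / 6545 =120.14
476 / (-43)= -476 / 43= -11.07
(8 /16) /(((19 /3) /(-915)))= -2745 /38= -72.24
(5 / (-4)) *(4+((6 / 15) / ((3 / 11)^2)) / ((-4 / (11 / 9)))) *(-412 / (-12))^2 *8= -20252581 / 729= -27781.32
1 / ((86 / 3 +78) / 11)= 33 / 320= 0.10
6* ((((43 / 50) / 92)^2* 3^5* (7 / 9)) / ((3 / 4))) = 349461 / 2645000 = 0.13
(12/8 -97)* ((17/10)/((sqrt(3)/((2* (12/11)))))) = -6494* sqrt(3)/55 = -204.51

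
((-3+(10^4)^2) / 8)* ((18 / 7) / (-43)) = -899999973 / 1204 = -747508.28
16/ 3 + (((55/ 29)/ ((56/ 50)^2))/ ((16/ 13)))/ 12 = 7909513/ 1455104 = 5.44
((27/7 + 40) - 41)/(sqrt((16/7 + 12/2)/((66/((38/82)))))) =20 * sqrt(5218521)/3857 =11.85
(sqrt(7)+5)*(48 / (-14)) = -120 / 7 - 24*sqrt(7) / 7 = -26.21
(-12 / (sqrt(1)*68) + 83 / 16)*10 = 6815 / 136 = 50.11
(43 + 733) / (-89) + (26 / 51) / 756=-14958571 / 1715742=-8.72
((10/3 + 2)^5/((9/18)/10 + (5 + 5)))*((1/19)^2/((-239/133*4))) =-36700160/221796063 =-0.17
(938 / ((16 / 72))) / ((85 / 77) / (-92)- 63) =-29901564 / 446377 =-66.99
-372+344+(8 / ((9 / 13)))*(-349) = -36548 / 9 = -4060.89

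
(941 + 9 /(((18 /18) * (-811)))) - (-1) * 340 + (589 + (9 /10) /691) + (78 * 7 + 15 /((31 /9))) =420472772689 /173724310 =2420.35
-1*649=-649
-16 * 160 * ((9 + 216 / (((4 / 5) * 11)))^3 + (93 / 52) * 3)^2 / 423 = -121385218724638803360 / 14071509023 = -8626311401.73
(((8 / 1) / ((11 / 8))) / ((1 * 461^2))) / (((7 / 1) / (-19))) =-1216 / 16364117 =-0.00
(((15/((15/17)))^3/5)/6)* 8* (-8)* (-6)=314432/5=62886.40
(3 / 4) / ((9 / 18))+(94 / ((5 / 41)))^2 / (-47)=-631981 / 50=-12639.62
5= 5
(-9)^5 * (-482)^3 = 6612316940232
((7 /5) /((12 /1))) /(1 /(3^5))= 28.35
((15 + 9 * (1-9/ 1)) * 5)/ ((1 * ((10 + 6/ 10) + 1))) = -1425/ 58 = -24.57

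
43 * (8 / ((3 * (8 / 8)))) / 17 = 344 / 51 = 6.75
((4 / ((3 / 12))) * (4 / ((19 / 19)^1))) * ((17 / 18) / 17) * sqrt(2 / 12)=16 * sqrt(6) / 27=1.45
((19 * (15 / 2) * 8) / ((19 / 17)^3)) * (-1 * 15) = -4421700 / 361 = -12248.48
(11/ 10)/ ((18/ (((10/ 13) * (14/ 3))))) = 77/ 351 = 0.22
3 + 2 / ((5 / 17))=9.80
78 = 78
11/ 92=0.12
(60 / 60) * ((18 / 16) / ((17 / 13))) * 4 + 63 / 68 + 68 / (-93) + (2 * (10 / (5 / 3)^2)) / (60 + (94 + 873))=118317259 / 32473740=3.64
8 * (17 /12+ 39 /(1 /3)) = 2842 /3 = 947.33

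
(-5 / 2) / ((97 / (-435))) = 2175 / 194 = 11.21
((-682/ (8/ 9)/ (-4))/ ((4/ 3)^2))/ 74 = 27621/ 18944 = 1.46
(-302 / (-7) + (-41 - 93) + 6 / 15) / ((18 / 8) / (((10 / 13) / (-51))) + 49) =25328 / 28049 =0.90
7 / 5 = 1.40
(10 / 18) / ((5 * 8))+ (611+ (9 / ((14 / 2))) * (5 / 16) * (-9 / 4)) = 2459963 / 4032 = 610.11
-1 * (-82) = 82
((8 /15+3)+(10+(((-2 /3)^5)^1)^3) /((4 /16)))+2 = 3266112467 /71744535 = 45.52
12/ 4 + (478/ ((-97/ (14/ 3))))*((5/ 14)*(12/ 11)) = -6359/ 1067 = -5.96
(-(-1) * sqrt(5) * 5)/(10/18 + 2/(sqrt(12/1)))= 9.87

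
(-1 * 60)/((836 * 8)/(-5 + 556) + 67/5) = -8700/3703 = -2.35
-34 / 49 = -0.69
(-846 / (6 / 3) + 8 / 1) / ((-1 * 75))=83 / 15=5.53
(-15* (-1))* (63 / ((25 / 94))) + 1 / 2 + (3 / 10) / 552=6538809 / 1840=3553.70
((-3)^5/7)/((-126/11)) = 297/98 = 3.03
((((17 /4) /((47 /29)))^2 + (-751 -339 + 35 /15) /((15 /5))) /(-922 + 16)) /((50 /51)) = 1923380527 /4803249600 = 0.40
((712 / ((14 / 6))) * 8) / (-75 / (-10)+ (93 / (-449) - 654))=-5115008 / 1355067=-3.77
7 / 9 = 0.78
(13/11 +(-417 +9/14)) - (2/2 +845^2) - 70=-110034721/154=-714511.18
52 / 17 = 3.06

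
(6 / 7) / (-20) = -3 / 70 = -0.04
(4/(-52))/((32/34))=-17/208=-0.08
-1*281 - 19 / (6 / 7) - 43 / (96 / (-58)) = -4435 / 16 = -277.19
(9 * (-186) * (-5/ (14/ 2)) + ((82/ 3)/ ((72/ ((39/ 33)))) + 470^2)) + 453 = 1850718839/ 8316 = 222549.16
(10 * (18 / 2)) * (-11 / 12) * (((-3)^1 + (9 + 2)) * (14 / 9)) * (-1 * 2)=6160 / 3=2053.33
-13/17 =-0.76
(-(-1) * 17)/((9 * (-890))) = -17/8010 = -0.00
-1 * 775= -775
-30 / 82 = -15 / 41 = -0.37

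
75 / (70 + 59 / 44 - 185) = -0.66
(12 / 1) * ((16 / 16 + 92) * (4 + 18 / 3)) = 11160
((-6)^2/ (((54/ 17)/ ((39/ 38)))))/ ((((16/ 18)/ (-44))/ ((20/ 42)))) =-36465/ 133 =-274.17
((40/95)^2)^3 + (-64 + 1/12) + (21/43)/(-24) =-3103957833415/48551349192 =-63.93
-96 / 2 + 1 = -47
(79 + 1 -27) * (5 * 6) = 1590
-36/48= -0.75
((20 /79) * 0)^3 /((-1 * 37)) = 0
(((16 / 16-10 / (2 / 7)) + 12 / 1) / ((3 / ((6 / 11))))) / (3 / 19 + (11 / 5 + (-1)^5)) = -380 / 129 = -2.95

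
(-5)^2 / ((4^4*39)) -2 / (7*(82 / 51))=-502009 / 2865408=-0.18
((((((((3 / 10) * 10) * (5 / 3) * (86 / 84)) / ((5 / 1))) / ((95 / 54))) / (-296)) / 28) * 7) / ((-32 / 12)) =1161 / 6298880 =0.00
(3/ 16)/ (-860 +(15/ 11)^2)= -363/ 1661360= -0.00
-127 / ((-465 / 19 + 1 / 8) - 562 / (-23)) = -1475.06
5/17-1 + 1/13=-139/221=-0.63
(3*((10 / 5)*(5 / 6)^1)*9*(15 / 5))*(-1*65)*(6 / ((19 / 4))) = -210600 / 19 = -11084.21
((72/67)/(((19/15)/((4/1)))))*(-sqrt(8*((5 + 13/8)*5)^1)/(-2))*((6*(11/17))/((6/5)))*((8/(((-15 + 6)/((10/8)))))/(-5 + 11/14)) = 1848000*sqrt(265)/1276819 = 23.56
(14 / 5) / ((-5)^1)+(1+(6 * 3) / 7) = 527 / 175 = 3.01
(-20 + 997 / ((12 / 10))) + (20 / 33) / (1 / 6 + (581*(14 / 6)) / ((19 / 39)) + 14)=17062780675 / 21043506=810.83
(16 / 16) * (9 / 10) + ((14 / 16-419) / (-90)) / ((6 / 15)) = 6007 / 480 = 12.51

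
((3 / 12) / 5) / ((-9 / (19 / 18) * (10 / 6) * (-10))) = 19 / 54000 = 0.00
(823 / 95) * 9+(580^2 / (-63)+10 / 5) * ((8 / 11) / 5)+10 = -45322247 / 65835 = -688.42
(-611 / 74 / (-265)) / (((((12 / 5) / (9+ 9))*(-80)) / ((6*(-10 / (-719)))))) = -0.00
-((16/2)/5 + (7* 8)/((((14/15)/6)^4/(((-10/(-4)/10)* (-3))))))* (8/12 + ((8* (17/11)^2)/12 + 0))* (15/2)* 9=10937259.04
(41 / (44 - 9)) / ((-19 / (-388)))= 15908 / 665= 23.92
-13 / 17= -0.76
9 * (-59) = -531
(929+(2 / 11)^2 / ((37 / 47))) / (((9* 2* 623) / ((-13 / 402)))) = -54071173 / 20182441356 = -0.00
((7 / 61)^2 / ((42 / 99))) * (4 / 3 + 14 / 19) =4543 / 70699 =0.06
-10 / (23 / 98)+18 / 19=-41.66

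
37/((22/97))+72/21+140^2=3044051/154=19766.56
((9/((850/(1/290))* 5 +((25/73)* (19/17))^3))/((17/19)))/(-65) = -6408277041/51038087734928125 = -0.00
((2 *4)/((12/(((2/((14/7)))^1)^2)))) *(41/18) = 41/27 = 1.52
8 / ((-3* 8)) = -1 / 3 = -0.33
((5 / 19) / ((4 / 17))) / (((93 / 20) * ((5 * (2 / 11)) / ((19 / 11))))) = 85 / 186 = 0.46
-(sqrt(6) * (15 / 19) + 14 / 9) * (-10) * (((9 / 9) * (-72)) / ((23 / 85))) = -918000 * sqrt(6) / 437-95200 / 23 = -9284.74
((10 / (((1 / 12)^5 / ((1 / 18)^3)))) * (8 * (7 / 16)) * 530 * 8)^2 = 360817623040000 / 9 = 40090847004444.44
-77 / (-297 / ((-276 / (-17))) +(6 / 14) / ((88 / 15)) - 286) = 1090936 / 4310195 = 0.25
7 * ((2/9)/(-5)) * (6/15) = -28/225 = -0.12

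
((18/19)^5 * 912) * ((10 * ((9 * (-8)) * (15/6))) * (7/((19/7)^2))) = -55997725593600/47045881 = -1190279.03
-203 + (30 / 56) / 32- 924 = -1009777 / 896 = -1126.98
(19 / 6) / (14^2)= 19 / 1176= 0.02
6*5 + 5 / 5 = 31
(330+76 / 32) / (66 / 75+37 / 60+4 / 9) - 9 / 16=4770477 / 27952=170.67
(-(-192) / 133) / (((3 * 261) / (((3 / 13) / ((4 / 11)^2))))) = 484 / 150423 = 0.00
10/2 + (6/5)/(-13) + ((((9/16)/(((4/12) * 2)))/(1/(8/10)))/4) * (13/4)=5.46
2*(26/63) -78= -4862/63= -77.17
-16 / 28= -4 / 7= -0.57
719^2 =516961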